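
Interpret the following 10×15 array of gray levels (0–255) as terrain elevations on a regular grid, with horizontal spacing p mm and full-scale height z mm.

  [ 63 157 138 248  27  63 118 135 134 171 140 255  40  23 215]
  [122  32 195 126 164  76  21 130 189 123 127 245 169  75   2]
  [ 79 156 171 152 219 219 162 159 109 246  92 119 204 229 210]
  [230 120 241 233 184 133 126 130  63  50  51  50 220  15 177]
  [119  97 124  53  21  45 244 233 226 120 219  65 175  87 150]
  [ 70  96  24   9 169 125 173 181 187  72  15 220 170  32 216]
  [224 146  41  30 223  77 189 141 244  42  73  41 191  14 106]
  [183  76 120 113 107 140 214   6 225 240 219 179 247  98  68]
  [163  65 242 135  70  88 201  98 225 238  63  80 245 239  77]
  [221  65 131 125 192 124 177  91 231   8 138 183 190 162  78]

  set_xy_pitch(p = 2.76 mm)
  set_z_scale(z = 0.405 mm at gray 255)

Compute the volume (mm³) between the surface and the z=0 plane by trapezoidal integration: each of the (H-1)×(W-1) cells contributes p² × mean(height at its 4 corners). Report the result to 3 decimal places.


height_mm = gray/255 × 0.405; cell vol = 2.76² × mean(4 corners)
unit = 2.76² × 0.405 / (4×255) = 0.00302464 mm³ per gray-sum
row 0: Σ corner-gray over 14 cells = 7044  → 21.3055
row 1: Σ corner-gray over 14 cells = 8231  → 24.8958
row 2: Σ corner-gray over 14 cells = 8402  → 25.4130
row 3: Σ corner-gray over 14 cells = 7326  → 22.1585
row 4: Σ corner-gray over 14 cells = 6919  → 20.9275
row 5: Σ corner-gray over 14 cells = 6466  → 19.5573
row 6: Σ corner-gray over 14 cells = 7453  → 22.5426
row 7: Σ corner-gray over 14 cells = 8437  → 25.5188
row 8: Σ corner-gray over 14 cells = 8151  → 24.6538
Σ rows: total corner-gray = 68429  → 206.9728 mm³

206.973


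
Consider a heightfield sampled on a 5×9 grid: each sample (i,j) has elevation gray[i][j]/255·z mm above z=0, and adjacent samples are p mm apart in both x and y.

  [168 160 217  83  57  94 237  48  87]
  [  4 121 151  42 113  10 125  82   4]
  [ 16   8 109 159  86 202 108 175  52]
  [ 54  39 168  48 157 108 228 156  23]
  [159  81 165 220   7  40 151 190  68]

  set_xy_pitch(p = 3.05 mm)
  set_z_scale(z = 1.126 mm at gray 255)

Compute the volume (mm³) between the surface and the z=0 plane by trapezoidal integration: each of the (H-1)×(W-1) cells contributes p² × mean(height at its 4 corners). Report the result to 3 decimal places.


height_mm = gray/255 × 1.126; cell vol = 3.05² × mean(4 corners)
unit = 3.05² × 1.126 / (4×255) = 0.0102692 mm³ per gray-sum
row 0: Σ corner-gray over 8 cells = 3343  → 34.3300
row 1: Σ corner-gray over 8 cells = 3058  → 31.4033
row 2: Σ corner-gray over 8 cells = 3647  → 37.4519
row 3: Σ corner-gray over 8 cells = 3820  → 39.2285
Σ rows: total corner-gray = 13868  → 142.4137 mm³

142.414


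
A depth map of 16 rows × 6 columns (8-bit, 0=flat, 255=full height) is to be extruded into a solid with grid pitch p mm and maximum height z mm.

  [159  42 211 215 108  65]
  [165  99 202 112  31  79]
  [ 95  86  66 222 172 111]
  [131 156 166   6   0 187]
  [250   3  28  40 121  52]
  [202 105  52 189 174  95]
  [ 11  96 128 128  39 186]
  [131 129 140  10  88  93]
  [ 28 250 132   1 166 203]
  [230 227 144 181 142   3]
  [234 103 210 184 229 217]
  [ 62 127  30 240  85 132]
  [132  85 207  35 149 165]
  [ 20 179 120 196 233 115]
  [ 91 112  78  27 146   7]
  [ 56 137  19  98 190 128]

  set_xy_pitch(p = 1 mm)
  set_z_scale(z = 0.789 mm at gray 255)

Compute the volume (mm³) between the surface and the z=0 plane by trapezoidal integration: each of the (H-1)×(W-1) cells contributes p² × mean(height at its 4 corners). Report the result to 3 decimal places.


28.254

height_mm = gray/255 × 0.789; cell vol = 1² × mean(4 corners)
unit = 1² × 0.789 / (4×255) = 0.000773529 mm³ per gray-sum
row 0: Σ corner-gray over 5 cells = 2508  → 1.9400
row 1: Σ corner-gray over 5 cells = 2430  → 1.8797
row 2: Σ corner-gray over 5 cells = 2272  → 1.7575
row 3: Σ corner-gray over 5 cells = 1660  → 1.2841
row 4: Σ corner-gray over 5 cells = 2023  → 1.5649
row 5: Σ corner-gray over 5 cells = 2316  → 1.7915
row 6: Σ corner-gray over 5 cells = 1937  → 1.4983
row 7: Σ corner-gray over 5 cells = 2287  → 1.7691
row 8: Σ corner-gray over 5 cells = 2950  → 2.2819
row 9: Σ corner-gray over 5 cells = 3524  → 2.7259
row 10: Σ corner-gray over 5 cells = 3061  → 2.3678
row 11: Σ corner-gray over 5 cells = 2407  → 1.8619
row 12: Σ corner-gray over 5 cells = 2840  → 2.1968
row 13: Σ corner-gray over 5 cells = 2415  → 1.8681
row 14: Σ corner-gray over 5 cells = 1896  → 1.4666
Σ rows: total corner-gray = 36526  → 28.2539 mm³


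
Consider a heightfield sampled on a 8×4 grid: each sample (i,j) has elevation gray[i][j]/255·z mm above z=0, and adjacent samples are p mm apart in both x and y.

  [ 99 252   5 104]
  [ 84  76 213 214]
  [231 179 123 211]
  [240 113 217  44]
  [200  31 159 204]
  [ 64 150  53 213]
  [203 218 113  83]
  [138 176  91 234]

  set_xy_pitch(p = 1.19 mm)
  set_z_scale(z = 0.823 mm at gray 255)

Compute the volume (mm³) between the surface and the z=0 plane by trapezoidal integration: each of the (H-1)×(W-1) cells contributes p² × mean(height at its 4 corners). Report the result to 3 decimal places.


13.923

height_mm = gray/255 × 0.823; cell vol = 1.19² × mean(4 corners)
unit = 1.19² × 0.823 / (4×255) = 0.0011426 mm³ per gray-sum
row 0: Σ corner-gray over 3 cells = 1593  → 1.8202
row 1: Σ corner-gray over 3 cells = 1922  → 2.1961
row 2: Σ corner-gray over 3 cells = 1990  → 2.2738
row 3: Σ corner-gray over 3 cells = 1728  → 1.9744
row 4: Σ corner-gray over 3 cells = 1467  → 1.6762
row 5: Σ corner-gray over 3 cells = 1631  → 1.8636
row 6: Σ corner-gray over 3 cells = 1854  → 2.1184
Σ rows: total corner-gray = 12185  → 13.9226 mm³


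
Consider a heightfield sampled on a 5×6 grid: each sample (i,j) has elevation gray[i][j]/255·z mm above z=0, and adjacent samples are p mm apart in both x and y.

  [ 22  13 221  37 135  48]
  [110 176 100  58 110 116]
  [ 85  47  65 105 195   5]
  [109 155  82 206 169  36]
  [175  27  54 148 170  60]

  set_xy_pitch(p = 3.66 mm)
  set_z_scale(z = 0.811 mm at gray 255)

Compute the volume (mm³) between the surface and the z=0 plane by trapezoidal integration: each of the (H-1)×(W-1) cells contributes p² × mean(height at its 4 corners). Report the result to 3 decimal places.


92.758

height_mm = gray/255 × 0.811; cell vol = 3.66² × mean(4 corners)
unit = 3.66² × 0.811 / (4×255) = 0.0106508 mm³ per gray-sum
row 0: Σ corner-gray over 5 cells = 1996  → 21.2590
row 1: Σ corner-gray over 5 cells = 2028  → 21.5999
row 2: Σ corner-gray over 5 cells = 2283  → 24.3158
row 3: Σ corner-gray over 5 cells = 2402  → 25.5833
Σ rows: total corner-gray = 8709  → 92.7580 mm³


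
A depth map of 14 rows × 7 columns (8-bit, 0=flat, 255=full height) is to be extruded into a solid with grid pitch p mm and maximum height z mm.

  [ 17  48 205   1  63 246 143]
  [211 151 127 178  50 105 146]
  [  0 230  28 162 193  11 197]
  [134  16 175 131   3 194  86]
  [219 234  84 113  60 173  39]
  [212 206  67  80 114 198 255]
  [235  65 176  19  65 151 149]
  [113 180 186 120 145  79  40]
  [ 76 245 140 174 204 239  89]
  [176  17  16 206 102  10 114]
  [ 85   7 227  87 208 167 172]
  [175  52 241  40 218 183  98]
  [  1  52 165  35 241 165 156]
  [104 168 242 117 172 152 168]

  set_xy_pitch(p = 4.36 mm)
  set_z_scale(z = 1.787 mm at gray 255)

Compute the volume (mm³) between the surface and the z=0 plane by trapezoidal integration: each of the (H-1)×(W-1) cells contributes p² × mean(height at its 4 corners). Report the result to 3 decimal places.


1347.350

height_mm = gray/255 × 1.787; cell vol = 4.36² × mean(4 corners)
unit = 4.36² × 1.787 / (4×255) = 0.0333041 mm³ per gray-sum
row 0: Σ corner-gray over 6 cells = 2865  → 95.4162
row 1: Σ corner-gray over 6 cells = 3024  → 100.7115
row 2: Σ corner-gray over 6 cells = 2703  → 90.0209
row 3: Σ corner-gray over 6 cells = 2844  → 94.7168
row 4: Σ corner-gray over 6 cells = 3383  → 112.6677
row 5: Σ corner-gray over 6 cells = 3133  → 104.3417
row 6: Σ corner-gray over 6 cells = 2909  → 96.8816
row 7: Σ corner-gray over 6 cells = 3742  → 124.6238
row 8: Σ corner-gray over 6 cells = 3161  → 105.2742
row 9: Σ corner-gray over 6 cells = 2641  → 87.9561
row 10: Σ corner-gray over 6 cells = 3390  → 112.9008
row 11: Σ corner-gray over 6 cells = 3214  → 107.0393
row 12: Σ corner-gray over 6 cells = 3447  → 114.7991
Σ rows: total corner-gray = 40456  → 1347.3496 mm³


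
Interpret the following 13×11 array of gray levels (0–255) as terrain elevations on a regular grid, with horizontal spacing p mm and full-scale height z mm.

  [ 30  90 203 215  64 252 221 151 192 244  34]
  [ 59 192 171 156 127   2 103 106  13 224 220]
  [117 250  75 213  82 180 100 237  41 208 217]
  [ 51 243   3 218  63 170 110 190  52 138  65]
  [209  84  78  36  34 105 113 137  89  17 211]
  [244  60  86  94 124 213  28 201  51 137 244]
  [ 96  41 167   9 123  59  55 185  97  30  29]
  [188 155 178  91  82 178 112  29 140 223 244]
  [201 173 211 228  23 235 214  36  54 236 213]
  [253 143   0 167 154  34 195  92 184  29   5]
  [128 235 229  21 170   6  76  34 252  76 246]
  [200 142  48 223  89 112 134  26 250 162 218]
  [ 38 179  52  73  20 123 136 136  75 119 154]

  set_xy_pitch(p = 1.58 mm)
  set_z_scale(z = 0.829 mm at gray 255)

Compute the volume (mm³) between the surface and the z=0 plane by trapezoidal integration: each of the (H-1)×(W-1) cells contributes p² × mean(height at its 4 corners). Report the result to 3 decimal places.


123.087

height_mm = gray/255 × 0.829; cell vol = 1.58² × mean(4 corners)
unit = 1.58² × 0.829 / (4×255) = 0.00202894 mm³ per gray-sum
row 0: Σ corner-gray over 10 cells = 5795  → 11.7577
row 1: Σ corner-gray over 10 cells = 5573  → 11.3073
row 2: Σ corner-gray over 10 cells = 5596  → 11.3539
row 3: Σ corner-gray over 10 cells = 4296  → 8.7163
row 4: Σ corner-gray over 10 cells = 4282  → 8.6879
row 5: Σ corner-gray over 10 cells = 4133  → 8.3856
row 6: Σ corner-gray over 10 cells = 4465  → 9.0592
row 7: Σ corner-gray over 10 cells = 6042  → 12.2588
row 8: Σ corner-gray over 10 cells = 5488  → 11.1348
row 9: Σ corner-gray over 10 cells = 4826  → 9.7916
row 10: Σ corner-gray over 10 cells = 5362  → 10.8792
row 11: Σ corner-gray over 10 cells = 4808  → 9.7551
Σ rows: total corner-gray = 60666  → 123.0875 mm³


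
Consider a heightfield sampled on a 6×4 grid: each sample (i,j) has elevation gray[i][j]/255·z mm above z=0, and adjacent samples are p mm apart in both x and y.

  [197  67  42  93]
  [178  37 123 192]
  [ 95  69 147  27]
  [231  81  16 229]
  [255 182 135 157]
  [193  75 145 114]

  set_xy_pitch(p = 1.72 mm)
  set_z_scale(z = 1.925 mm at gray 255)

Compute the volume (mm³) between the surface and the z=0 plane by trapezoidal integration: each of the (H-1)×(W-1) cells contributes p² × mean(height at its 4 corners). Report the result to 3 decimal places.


39.881

height_mm = gray/255 × 1.925; cell vol = 1.72² × mean(4 corners)
unit = 1.72² × 1.925 / (4×255) = 0.00558325 mm³ per gray-sum
row 0: Σ corner-gray over 3 cells = 1198  → 6.6887
row 1: Σ corner-gray over 3 cells = 1244  → 6.9456
row 2: Σ corner-gray over 3 cells = 1208  → 6.7446
row 3: Σ corner-gray over 3 cells = 1700  → 9.4915
row 4: Σ corner-gray over 3 cells = 1793  → 10.0108
Σ rows: total corner-gray = 7143  → 39.8812 mm³


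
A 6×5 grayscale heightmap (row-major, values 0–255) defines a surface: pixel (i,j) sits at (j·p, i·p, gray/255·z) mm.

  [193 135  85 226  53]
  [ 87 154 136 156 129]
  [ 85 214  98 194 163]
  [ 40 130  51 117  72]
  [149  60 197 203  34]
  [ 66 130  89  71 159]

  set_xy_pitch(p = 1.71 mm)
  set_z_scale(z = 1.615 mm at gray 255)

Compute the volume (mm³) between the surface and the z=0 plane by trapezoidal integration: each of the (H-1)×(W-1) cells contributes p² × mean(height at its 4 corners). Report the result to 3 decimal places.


47.692

height_mm = gray/255 × 1.615; cell vol = 1.71² × mean(4 corners)
unit = 1.71² × 1.615 / (4×255) = 0.00462982 mm³ per gray-sum
row 0: Σ corner-gray over 4 cells = 2246  → 10.3986
row 1: Σ corner-gray over 4 cells = 2368  → 10.9634
row 2: Σ corner-gray over 4 cells = 1968  → 9.1115
row 3: Σ corner-gray over 4 cells = 1811  → 8.3846
row 4: Σ corner-gray over 4 cells = 1908  → 8.8337
Σ rows: total corner-gray = 10301  → 47.6918 mm³


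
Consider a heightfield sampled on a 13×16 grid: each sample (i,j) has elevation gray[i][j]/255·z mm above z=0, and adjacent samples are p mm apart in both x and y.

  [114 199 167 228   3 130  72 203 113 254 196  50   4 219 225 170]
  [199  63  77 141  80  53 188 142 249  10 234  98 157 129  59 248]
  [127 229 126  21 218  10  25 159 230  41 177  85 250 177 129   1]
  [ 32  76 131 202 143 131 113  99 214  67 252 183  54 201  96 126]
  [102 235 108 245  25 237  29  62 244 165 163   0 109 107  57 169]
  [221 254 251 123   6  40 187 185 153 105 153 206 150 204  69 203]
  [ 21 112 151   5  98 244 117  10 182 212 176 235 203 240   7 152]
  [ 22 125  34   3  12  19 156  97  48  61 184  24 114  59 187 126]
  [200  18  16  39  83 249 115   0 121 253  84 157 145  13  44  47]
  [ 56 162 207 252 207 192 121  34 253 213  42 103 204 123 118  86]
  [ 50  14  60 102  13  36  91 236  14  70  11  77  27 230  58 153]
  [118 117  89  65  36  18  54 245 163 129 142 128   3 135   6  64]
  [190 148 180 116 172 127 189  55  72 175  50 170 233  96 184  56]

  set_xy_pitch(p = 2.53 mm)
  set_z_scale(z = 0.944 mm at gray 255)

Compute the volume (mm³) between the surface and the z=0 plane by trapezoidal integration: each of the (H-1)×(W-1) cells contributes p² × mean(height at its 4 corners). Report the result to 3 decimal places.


height_mm = gray/255 × 0.944; cell vol = 2.53² × mean(4 corners)
unit = 2.53² × 0.944 / (4×255) = 0.00592397 mm³ per gray-sum
row 0: Σ corner-gray over 15 cells = 8217  → 48.6773
row 1: Σ corner-gray over 15 cells = 7689  → 45.5494
row 2: Σ corner-gray over 15 cells = 7964  → 47.1785
row 3: Σ corner-gray over 15 cells = 7925  → 46.9475
row 4: Σ corner-gray over 15 cells = 8439  → 49.9924
row 5: Σ corner-gray over 15 cells = 8753  → 51.8525
row 6: Σ corner-gray over 15 cells = 6551  → 38.8079
row 7: Σ corner-gray over 15 cells = 5315  → 31.4859
row 8: Σ corner-gray over 15 cells = 7525  → 44.5779
row 9: Σ corner-gray over 15 cells = 6885  → 40.7865
row 10: Σ corner-gray over 15 cells = 5123  → 30.3485
row 11: Σ corner-gray over 15 cells = 7022  → 41.5981
Σ rows: total corner-gray = 87408  → 517.8024 mm³

517.802


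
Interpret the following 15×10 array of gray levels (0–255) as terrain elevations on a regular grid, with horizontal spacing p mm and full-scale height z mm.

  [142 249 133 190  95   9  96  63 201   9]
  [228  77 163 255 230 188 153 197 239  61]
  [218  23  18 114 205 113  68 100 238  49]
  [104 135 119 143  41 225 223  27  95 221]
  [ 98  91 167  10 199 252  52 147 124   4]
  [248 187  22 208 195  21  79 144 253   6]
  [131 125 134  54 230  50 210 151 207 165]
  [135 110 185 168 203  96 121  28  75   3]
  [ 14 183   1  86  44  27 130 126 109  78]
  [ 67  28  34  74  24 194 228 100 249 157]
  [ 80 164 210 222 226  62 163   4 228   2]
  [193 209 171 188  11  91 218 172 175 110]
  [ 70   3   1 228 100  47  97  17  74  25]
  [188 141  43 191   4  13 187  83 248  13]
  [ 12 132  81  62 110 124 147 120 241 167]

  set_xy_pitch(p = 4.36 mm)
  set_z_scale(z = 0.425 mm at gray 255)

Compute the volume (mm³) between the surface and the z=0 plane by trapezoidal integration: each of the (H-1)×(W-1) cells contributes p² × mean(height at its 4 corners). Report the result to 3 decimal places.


height_mm = gray/255 × 0.425; cell vol = 4.36² × mean(4 corners)
unit = 4.36² × 0.425 / (4×255) = 0.00792067 mm³ per gray-sum
row 0: Σ corner-gray over 9 cells = 5516  → 43.6904
row 1: Σ corner-gray over 9 cells = 5318  → 42.1221
row 2: Σ corner-gray over 9 cells = 4366  → 34.5816
row 3: Σ corner-gray over 9 cells = 4527  → 35.8569
row 4: Σ corner-gray over 9 cells = 4658  → 36.8945
row 5: Σ corner-gray over 9 cells = 5090  → 40.3162
row 6: Σ corner-gray over 9 cells = 4728  → 37.4489
row 7: Σ corner-gray over 9 cells = 3614  → 28.6253
row 8: Σ corner-gray over 9 cells = 3590  → 28.4352
row 9: Σ corner-gray over 9 cells = 4726  → 37.4331
row 10: Σ corner-gray over 9 cells = 5413  → 42.8746
row 11: Σ corner-gray over 9 cells = 4002  → 31.6985
row 12: Σ corner-gray over 9 cells = 3250  → 25.7422
row 13: Σ corner-gray over 9 cells = 4234  → 33.5361
Σ rows: total corner-gray = 63032  → 499.2555 mm³

499.255


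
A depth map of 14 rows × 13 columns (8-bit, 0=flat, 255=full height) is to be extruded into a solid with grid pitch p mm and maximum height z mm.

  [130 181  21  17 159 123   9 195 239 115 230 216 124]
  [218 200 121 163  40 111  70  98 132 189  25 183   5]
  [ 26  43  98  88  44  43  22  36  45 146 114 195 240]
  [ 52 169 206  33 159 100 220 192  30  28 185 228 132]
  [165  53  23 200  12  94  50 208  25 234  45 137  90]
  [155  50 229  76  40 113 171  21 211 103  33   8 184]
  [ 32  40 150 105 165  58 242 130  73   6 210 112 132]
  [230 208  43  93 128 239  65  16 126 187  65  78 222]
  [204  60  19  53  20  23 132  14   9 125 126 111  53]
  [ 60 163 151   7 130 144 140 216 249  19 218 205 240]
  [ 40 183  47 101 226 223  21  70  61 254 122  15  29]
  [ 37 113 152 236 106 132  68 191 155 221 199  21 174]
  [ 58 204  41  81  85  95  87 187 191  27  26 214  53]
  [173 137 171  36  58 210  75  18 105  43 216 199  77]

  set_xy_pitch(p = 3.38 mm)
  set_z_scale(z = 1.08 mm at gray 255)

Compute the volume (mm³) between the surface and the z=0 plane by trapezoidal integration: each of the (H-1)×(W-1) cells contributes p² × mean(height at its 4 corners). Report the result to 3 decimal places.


height_mm = gray/255 × 1.08; cell vol = 3.38² × mean(4 corners)
unit = 3.38² × 1.08 / (4×255) = 0.0120964 mm³ per gray-sum
row 0: Σ corner-gray over 12 cells = 6151  → 74.4051
row 1: Σ corner-gray over 12 cells = 4901  → 59.2846
row 2: Σ corner-gray over 12 cells = 5298  → 64.0869
row 3: Σ corner-gray over 12 cells = 5701  → 68.9617
row 4: Σ corner-gray over 12 cells = 4866  → 58.8612
row 5: Σ corner-gray over 12 cells = 5195  → 62.8409
row 6: Σ corner-gray over 12 cells = 5694  → 68.8770
row 7: Σ corner-gray over 12 cells = 4589  → 55.5105
row 8: Σ corner-gray over 12 cells = 5225  → 63.2038
row 9: Σ corner-gray over 12 cells = 6299  → 76.1954
row 10: Σ corner-gray over 12 cells = 6114  → 73.9575
row 11: Σ corner-gray over 12 cells = 5986  → 72.4092
row 12: Σ corner-gray over 12 cells = 5373  → 64.9941
Σ rows: total corner-gray = 71392  → 863.5879 mm³

863.588


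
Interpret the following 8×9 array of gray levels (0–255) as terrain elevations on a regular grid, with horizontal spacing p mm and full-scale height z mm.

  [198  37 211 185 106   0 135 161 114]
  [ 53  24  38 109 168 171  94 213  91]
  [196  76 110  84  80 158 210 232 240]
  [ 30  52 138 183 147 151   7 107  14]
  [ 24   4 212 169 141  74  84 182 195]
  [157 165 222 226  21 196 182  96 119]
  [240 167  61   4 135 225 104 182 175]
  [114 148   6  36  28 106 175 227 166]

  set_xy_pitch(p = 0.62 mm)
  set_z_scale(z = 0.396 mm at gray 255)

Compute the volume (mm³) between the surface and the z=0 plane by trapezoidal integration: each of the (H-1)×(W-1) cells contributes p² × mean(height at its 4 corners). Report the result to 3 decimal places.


4.238

height_mm = gray/255 × 0.396; cell vol = 0.62² × mean(4 corners)
unit = 0.62² × 0.396 / (4×255) = 0.000149238 mm³ per gray-sum
row 0: Σ corner-gray over 8 cells = 3760  → 0.5611
row 1: Σ corner-gray over 8 cells = 4114  → 0.6140
row 2: Σ corner-gray over 8 cells = 3950  → 0.5895
row 3: Σ corner-gray over 8 cells = 3565  → 0.5320
row 4: Σ corner-gray over 8 cells = 4443  → 0.6631
row 5: Σ corner-gray over 8 cells = 4663  → 0.6959
row 6: Σ corner-gray over 8 cells = 3903  → 0.5825
Σ rows: total corner-gray = 28398  → 4.2381 mm³


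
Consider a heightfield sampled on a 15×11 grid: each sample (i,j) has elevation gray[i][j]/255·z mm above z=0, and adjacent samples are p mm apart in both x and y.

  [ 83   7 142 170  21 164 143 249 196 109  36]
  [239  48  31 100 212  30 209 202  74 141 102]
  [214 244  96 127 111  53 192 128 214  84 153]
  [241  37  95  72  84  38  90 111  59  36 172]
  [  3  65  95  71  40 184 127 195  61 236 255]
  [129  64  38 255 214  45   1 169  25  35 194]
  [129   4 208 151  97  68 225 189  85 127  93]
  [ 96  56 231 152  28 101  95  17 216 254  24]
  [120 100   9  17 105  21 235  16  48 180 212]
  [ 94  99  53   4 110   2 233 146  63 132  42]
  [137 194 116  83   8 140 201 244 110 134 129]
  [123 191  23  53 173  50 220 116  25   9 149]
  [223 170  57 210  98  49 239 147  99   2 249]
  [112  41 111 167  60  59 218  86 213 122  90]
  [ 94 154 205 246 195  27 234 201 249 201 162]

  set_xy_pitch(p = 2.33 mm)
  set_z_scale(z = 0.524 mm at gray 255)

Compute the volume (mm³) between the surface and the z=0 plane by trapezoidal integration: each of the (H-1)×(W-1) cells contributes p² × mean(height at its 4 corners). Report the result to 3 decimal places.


height_mm = gray/255 × 0.524; cell vol = 2.33² × mean(4 corners)
unit = 2.33² × 0.524 / (4×255) = 0.00278896 mm³ per gray-sum
row 0: Σ corner-gray over 10 cells = 4956  → 13.8221
row 1: Σ corner-gray over 10 cells = 5300  → 14.7815
row 2: Σ corner-gray over 10 cells = 4522  → 12.6117
row 3: Σ corner-gray over 10 cells = 4063  → 11.3316
row 4: Σ corner-gray over 10 cells = 4421  → 12.3300
row 5: Σ corner-gray over 10 cells = 4545  → 12.6758
row 6: Σ corner-gray over 10 cells = 4950  → 13.8054
row 7: Σ corner-gray over 10 cells = 4214  → 11.7527
row 8: Σ corner-gray over 10 cells = 3614  → 10.0793
row 9: Σ corner-gray over 10 cells = 4546  → 12.6786
row 10: Σ corner-gray over 10 cells = 4718  → 13.1583
row 11: Σ corner-gray over 10 cells = 4606  → 12.8460
row 12: Σ corner-gray over 10 cells = 4970  → 13.8612
row 13: Σ corner-gray over 10 cells = 6036  → 16.8342
Σ rows: total corner-gray = 65461  → 182.5684 mm³

182.568


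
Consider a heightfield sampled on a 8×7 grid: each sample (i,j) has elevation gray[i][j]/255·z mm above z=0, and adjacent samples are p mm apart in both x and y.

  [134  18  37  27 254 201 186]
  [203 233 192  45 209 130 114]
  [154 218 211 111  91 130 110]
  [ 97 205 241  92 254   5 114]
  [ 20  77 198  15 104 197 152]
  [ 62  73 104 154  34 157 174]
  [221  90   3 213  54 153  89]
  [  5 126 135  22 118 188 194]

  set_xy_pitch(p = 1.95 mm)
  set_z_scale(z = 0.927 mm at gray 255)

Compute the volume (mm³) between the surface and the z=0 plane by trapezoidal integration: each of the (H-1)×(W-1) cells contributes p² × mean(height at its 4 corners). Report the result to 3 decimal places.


height_mm = gray/255 × 0.927; cell vol = 1.95² × mean(4 corners)
unit = 1.95² × 0.927 / (4×255) = 0.0034558 mm³ per gray-sum
row 0: Σ corner-gray over 6 cells = 3329  → 11.5044
row 1: Σ corner-gray over 6 cells = 3721  → 12.8590
row 2: Σ corner-gray over 6 cells = 3591  → 12.4098
row 3: Σ corner-gray over 6 cells = 3159  → 10.9169
row 4: Σ corner-gray over 6 cells = 2634  → 9.1026
row 5: Σ corner-gray over 6 cells = 2616  → 9.0404
row 6: Σ corner-gray over 6 cells = 2713  → 9.3756
Σ rows: total corner-gray = 21763  → 75.2086 mm³

75.209


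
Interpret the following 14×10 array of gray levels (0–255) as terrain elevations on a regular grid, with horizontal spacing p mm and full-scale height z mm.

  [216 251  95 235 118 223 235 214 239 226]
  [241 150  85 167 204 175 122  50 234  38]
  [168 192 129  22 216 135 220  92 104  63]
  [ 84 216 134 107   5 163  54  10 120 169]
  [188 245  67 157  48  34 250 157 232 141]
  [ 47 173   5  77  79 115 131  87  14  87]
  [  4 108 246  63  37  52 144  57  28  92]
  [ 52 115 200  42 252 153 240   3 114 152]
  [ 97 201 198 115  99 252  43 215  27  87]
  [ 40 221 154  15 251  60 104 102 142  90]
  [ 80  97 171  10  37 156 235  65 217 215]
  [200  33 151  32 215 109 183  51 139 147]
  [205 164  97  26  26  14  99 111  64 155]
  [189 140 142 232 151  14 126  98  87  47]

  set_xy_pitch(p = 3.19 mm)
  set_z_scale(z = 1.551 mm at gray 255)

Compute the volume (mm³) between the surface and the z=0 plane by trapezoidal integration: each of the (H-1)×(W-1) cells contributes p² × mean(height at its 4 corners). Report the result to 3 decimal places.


height_mm = gray/255 × 1.551; cell vol = 3.19² × mean(4 corners)
unit = 3.19² × 1.551 / (4×255) = 0.0154737 mm³ per gray-sum
row 0: Σ corner-gray over 9 cells = 6315  → 97.7161
row 1: Σ corner-gray over 9 cells = 5104  → 78.9776
row 2: Σ corner-gray over 9 cells = 4322  → 66.8771
row 3: Σ corner-gray over 9 cells = 4580  → 70.8694
row 4: Σ corner-gray over 9 cells = 4205  → 65.0667
row 5: Σ corner-gray over 9 cells = 3062  → 47.3803
row 6: Σ corner-gray over 9 cells = 4008  → 62.0184
row 7: Σ corner-gray over 9 cells = 4926  → 76.2232
row 8: Σ corner-gray over 9 cells = 4712  → 72.9119
row 9: Σ corner-gray over 9 cells = 4499  → 69.6160
row 10: Σ corner-gray over 9 cells = 4444  → 68.7649
row 11: Σ corner-gray over 9 cells = 3735  → 57.7941
row 12: Σ corner-gray over 9 cells = 3778  → 58.4595
Σ rows: total corner-gray = 57690  → 892.6753 mm³

892.675


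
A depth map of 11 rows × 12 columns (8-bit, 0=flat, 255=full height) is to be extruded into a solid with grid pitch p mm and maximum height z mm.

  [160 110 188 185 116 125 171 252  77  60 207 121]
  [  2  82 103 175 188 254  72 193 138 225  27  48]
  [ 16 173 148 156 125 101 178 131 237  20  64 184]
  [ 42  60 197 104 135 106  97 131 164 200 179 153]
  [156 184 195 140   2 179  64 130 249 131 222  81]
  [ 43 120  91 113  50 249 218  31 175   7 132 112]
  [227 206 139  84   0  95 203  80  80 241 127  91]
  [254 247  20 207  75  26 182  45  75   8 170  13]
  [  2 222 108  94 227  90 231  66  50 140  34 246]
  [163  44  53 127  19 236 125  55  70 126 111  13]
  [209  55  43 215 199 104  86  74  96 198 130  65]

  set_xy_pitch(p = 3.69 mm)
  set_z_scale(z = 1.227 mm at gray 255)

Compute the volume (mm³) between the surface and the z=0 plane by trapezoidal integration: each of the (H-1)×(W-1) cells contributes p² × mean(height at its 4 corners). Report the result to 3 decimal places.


903.502

height_mm = gray/255 × 1.227; cell vol = 3.69² × mean(4 corners)
unit = 3.69² × 1.227 / (4×255) = 0.0163794 mm³ per gray-sum
row 0: Σ corner-gray over 11 cells = 6227  → 101.9943
row 1: Σ corner-gray over 11 cells = 5830  → 95.4917
row 2: Σ corner-gray over 11 cells = 5807  → 95.1150
row 3: Σ corner-gray over 11 cells = 6170  → 101.0607
row 4: Σ corner-gray over 11 cells = 5756  → 94.2796
row 5: Σ corner-gray over 11 cells = 5355  → 87.7115
row 6: Σ corner-gray over 11 cells = 5205  → 85.2546
row 7: Σ corner-gray over 11 cells = 5149  → 84.3374
row 8: Σ corner-gray over 11 cells = 4880  → 79.9313
row 9: Σ corner-gray over 11 cells = 4782  → 78.3261
Σ rows: total corner-gray = 55161  → 903.5023 mm³


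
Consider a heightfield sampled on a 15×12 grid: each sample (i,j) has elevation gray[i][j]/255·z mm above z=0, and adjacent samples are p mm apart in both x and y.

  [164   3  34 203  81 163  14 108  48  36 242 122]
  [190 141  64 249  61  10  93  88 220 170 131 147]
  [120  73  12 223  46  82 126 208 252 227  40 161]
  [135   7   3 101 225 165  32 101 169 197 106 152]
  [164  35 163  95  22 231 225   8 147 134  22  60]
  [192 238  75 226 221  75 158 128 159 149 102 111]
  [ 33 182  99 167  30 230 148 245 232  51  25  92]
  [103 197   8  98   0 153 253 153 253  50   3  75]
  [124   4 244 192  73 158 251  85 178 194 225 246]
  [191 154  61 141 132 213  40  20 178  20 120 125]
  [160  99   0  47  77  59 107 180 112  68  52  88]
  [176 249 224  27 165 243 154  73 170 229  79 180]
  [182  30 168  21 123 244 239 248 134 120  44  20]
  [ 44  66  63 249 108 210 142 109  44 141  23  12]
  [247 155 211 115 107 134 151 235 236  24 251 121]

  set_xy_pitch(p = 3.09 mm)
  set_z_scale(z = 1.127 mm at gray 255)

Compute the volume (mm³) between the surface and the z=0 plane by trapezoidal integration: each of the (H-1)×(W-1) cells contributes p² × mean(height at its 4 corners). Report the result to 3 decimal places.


height_mm = gray/255 × 1.127; cell vol = 3.09² × mean(4 corners)
unit = 3.09² × 1.127 / (4×255) = 0.0105497 mm³ per gray-sum
row 0: Σ corner-gray over 11 cells = 4941  → 52.1261
row 1: Σ corner-gray over 11 cells = 5650  → 59.6059
row 2: Σ corner-gray over 11 cells = 5358  → 56.5254
row 3: Σ corner-gray over 11 cells = 4887  → 51.5565
row 4: Σ corner-gray over 11 cells = 5753  → 60.6925
row 5: Σ corner-gray over 11 cells = 6308  → 66.5476
row 6: Σ corner-gray over 11 cells = 5457  → 57.5698
row 7: Σ corner-gray over 11 cells = 6092  → 64.2689
row 8: Σ corner-gray over 11 cells = 6052  → 63.8469
row 9: Σ corner-gray over 11 cells = 4324  → 45.6170
row 10: Σ corner-gray over 11 cells = 5432  → 57.3060
row 11: Σ corner-gray over 11 cells = 6526  → 68.8474
row 12: Σ corner-gray over 11 cells = 5310  → 56.0190
row 13: Σ corner-gray over 11 cells = 5972  → 63.0029
Σ rows: total corner-gray = 78062  → 823.5318 mm³

823.532


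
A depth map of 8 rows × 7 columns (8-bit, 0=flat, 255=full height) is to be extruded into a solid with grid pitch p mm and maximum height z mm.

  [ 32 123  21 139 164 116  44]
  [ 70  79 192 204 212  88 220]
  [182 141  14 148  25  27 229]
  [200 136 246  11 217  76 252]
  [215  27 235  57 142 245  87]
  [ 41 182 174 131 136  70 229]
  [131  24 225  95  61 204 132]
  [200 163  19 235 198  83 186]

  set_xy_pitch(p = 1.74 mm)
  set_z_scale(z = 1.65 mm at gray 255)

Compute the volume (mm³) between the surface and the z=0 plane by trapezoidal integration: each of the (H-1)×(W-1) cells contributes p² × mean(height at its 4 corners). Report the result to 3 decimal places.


height_mm = gray/255 × 1.65; cell vol = 1.74² × mean(4 corners)
unit = 1.74² × 1.65 / (4×255) = 0.00489759 mm³ per gray-sum
row 0: Σ corner-gray over 6 cells = 3042  → 14.8985
row 1: Σ corner-gray over 6 cells = 2961  → 14.5018
row 2: Σ corner-gray over 6 cells = 2945  → 14.4234
row 3: Σ corner-gray over 6 cells = 3538  → 17.3277
row 4: Σ corner-gray over 6 cells = 3370  → 16.5049
row 5: Σ corner-gray over 6 cells = 3137  → 15.3637
row 6: Σ corner-gray over 6 cells = 3263  → 15.9808
Σ rows: total corner-gray = 22256  → 109.0007 mm³

109.001


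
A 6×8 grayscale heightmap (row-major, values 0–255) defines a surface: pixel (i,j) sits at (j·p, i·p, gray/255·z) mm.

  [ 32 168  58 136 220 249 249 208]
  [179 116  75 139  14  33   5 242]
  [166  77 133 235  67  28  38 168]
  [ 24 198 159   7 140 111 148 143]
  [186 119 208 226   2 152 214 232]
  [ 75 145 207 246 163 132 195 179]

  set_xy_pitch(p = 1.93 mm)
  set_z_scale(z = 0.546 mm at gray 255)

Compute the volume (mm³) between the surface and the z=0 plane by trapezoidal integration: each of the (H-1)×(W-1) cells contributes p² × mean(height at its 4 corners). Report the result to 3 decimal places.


36.062

height_mm = gray/255 × 0.546; cell vol = 1.93² × mean(4 corners)
unit = 1.93² × 0.546 / (4×255) = 0.00199392 mm³ per gray-sum
row 0: Σ corner-gray over 7 cells = 3585  → 7.1482
row 1: Σ corner-gray over 7 cells = 2675  → 5.3337
row 2: Σ corner-gray over 7 cells = 3183  → 6.3466
row 3: Σ corner-gray over 7 cells = 3953  → 7.8820
row 4: Σ corner-gray over 7 cells = 4690  → 9.3515
Σ rows: total corner-gray = 18086  → 36.0620 mm³


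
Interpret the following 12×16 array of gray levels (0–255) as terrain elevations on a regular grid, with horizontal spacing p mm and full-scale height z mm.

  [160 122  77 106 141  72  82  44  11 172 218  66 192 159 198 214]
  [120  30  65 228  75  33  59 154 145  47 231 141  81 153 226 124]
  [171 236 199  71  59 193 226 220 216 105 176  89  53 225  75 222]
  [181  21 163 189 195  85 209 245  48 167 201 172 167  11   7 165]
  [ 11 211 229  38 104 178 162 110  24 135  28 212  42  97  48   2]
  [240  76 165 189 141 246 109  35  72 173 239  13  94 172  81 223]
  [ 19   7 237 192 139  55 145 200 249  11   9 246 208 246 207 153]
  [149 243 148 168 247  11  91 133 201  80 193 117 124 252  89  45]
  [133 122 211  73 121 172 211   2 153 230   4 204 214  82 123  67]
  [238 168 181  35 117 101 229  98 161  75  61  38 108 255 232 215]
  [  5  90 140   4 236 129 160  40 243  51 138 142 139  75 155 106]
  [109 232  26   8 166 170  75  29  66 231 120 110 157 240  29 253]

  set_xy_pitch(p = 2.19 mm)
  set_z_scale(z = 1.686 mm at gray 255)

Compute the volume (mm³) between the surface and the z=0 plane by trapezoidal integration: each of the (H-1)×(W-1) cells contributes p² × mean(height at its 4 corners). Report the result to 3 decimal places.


698.364

height_mm = gray/255 × 1.686; cell vol = 2.19² × mean(4 corners)
unit = 2.19² × 1.686 / (4×255) = 0.00792767 mm³ per gray-sum
row 0: Σ corner-gray over 15 cells = 7274  → 57.6659
row 1: Σ corner-gray over 15 cells = 8259  → 65.4746
row 2: Σ corner-gray over 15 cells = 8785  → 69.6446
row 3: Σ corner-gray over 15 cells = 7355  → 58.3080
row 4: Σ corner-gray over 15 cells = 7322  → 58.0464
row 5: Σ corner-gray over 15 cells = 8547  → 67.7578
row 6: Σ corner-gray over 15 cells = 8862  → 70.2550
row 7: Σ corner-gray over 15 cells = 8432  → 66.8461
row 8: Σ corner-gray over 15 cells = 8215  → 65.1258
row 9: Σ corner-gray over 15 cells = 7766  → 61.5663
row 10: Σ corner-gray over 15 cells = 7275  → 57.6738
Σ rows: total corner-gray = 88092  → 698.3644 mm³


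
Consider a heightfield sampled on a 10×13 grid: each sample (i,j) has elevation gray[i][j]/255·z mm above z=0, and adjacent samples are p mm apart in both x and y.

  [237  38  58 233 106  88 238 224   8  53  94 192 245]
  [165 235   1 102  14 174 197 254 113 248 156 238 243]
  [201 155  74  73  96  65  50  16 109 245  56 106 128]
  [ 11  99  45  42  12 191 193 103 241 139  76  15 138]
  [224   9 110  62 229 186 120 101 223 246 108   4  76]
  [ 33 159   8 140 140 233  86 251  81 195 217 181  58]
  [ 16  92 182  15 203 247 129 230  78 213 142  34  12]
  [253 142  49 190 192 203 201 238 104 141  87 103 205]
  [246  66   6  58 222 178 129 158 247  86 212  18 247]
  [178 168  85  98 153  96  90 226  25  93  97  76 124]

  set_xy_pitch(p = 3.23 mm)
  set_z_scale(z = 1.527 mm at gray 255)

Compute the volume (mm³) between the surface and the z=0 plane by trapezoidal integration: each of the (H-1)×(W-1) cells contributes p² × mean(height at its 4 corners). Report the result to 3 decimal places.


887.796

height_mm = gray/255 × 1.527; cell vol = 3.23² × mean(4 corners)
unit = 3.23² × 1.527 / (4×255) = 0.0156187 mm³ per gray-sum
row 0: Σ corner-gray over 12 cells = 7018  → 109.6118
row 1: Σ corner-gray over 12 cells = 6291  → 98.2570
row 2: Σ corner-gray over 12 cells = 4880  → 76.2191
row 3: Σ corner-gray over 12 cells = 5557  → 86.7929
row 4: Σ corner-gray over 12 cells = 6569  → 102.5990
row 5: Σ corner-gray over 12 cells = 6631  → 103.5674
row 6: Σ corner-gray over 12 cells = 6916  → 108.0187
row 7: Σ corner-gray over 12 cells = 7011  → 109.5025
row 8: Σ corner-gray over 12 cells = 5969  → 93.2278
Σ rows: total corner-gray = 56842  → 887.7962 mm³


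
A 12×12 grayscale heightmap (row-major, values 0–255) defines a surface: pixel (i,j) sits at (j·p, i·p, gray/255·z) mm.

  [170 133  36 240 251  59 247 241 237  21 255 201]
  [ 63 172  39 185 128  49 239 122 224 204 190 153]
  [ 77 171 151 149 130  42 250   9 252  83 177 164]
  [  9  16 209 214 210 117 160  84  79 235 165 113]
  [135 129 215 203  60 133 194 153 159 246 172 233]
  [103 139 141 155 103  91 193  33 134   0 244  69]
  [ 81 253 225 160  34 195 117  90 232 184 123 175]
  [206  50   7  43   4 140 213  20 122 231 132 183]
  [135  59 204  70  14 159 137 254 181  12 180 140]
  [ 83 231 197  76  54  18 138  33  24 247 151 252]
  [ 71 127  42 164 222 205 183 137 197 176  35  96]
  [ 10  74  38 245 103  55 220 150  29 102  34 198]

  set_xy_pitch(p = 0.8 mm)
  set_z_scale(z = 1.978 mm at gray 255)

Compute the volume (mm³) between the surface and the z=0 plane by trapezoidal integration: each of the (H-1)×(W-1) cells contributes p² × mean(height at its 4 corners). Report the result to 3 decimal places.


height_mm = gray/255 × 1.978; cell vol = 0.8² × mean(4 corners)
unit = 0.8² × 1.978 / (4×255) = 0.0012411 mm³ per gray-sum
row 0: Σ corner-gray over 11 cells = 7131  → 8.8503
row 1: Σ corner-gray over 11 cells = 6389  → 7.9294
row 2: Σ corner-gray over 11 cells = 6169  → 7.6563
row 3: Σ corner-gray over 11 cells = 6796  → 8.4345
row 4: Σ corner-gray over 11 cells = 6334  → 7.8611
row 5: Σ corner-gray over 11 cells = 6120  → 7.5955
row 6: Σ corner-gray over 11 cells = 5795  → 7.1922
row 7: Σ corner-gray over 11 cells = 5128  → 6.3644
row 8: Σ corner-gray over 11 cells = 5488  → 6.8111
row 9: Σ corner-gray over 11 cells = 5816  → 7.2182
row 10: Σ corner-gray over 11 cells = 5451  → 6.7652
Σ rows: total corner-gray = 66617  → 82.6782 mm³

82.678


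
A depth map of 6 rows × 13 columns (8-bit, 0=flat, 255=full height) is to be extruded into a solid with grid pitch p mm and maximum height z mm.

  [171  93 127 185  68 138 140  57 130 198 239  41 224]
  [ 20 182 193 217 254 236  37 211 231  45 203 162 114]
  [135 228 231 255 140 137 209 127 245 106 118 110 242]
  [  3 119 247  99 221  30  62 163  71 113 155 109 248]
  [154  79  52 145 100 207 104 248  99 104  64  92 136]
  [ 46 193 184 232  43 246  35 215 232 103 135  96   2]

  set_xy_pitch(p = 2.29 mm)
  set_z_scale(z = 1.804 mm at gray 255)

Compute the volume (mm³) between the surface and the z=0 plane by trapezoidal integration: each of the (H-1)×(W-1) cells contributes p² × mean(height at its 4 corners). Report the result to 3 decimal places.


325.056

height_mm = gray/255 × 1.804; cell vol = 2.29² × mean(4 corners)
unit = 2.29² × 1.804 / (4×255) = 0.00927486 mm³ per gray-sum
row 0: Σ corner-gray over 12 cells = 7303  → 67.7343
row 1: Σ corner-gray over 12 cells = 8265  → 76.6567
row 2: Σ corner-gray over 12 cells = 7218  → 66.9459
row 3: Σ corner-gray over 12 cells = 5907  → 54.7866
row 4: Σ corner-gray over 12 cells = 6354  → 58.9325
Σ rows: total corner-gray = 35047  → 325.0560 mm³


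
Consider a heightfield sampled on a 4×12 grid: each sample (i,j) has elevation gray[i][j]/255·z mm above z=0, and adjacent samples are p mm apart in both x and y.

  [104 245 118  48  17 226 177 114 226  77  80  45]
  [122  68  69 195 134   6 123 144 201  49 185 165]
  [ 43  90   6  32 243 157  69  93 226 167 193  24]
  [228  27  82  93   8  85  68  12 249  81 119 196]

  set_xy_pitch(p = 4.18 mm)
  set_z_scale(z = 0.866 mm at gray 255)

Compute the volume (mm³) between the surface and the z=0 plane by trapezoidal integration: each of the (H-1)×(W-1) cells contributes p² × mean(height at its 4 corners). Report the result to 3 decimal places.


height_mm = gray/255 × 0.866; cell vol = 4.18² × mean(4 corners)
unit = 4.18² × 0.866 / (4×255) = 0.0148344 mm³ per gray-sum
row 0: Σ corner-gray over 11 cells = 5440  → 80.6992
row 1: Σ corner-gray over 11 cells = 5254  → 77.9400
row 2: Σ corner-gray over 11 cells = 4691  → 69.5882
Σ rows: total corner-gray = 15385  → 228.2274 mm³

228.227


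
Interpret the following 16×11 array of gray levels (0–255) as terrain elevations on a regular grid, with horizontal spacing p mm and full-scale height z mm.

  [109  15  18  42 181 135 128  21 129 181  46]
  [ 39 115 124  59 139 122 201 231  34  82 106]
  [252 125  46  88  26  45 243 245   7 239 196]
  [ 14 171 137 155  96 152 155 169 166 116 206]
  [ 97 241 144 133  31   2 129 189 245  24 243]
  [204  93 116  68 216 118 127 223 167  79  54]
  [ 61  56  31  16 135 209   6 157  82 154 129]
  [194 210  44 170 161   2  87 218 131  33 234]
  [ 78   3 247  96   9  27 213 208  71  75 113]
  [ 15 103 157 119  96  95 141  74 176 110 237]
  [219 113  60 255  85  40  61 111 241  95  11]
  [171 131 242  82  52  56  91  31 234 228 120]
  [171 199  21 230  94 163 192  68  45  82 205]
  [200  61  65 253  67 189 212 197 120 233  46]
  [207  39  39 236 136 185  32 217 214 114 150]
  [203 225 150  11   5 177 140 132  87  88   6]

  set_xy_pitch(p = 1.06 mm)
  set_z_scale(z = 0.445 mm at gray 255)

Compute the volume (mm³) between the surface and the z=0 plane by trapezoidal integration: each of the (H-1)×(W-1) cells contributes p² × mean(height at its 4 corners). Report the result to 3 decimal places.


36.619

height_mm = gray/255 × 0.445; cell vol = 1.06² × mean(4 corners)
unit = 1.06² × 0.445 / (4×255) = 0.000490198 mm³ per gray-sum
row 0: Σ corner-gray over 10 cells = 4214  → 2.0657
row 1: Σ corner-gray over 10 cells = 4935  → 2.4191
row 2: Σ corner-gray over 10 cells = 5430  → 2.6618
row 3: Σ corner-gray over 10 cells = 5470  → 2.6814
row 4: Σ corner-gray over 10 cells = 5288  → 2.5922
row 5: Σ corner-gray over 10 cells = 4554  → 2.2324
row 6: Σ corner-gray over 10 cells = 4422  → 2.1677
row 7: Σ corner-gray over 10 cells = 4629  → 2.2691
row 8: Σ corner-gray over 10 cells = 4483  → 2.1976
row 9: Σ corner-gray over 10 cells = 4746  → 2.3265
row 10: Σ corner-gray over 10 cells = 4937  → 2.4201
row 11: Σ corner-gray over 10 cells = 5149  → 2.5240
row 12: Σ corner-gray over 10 cells = 5604  → 2.7471
row 13: Σ corner-gray over 10 cells = 5821  → 2.8534
row 14: Σ corner-gray over 10 cells = 5020  → 2.4608
Σ rows: total corner-gray = 74702  → 36.6188 mm³
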